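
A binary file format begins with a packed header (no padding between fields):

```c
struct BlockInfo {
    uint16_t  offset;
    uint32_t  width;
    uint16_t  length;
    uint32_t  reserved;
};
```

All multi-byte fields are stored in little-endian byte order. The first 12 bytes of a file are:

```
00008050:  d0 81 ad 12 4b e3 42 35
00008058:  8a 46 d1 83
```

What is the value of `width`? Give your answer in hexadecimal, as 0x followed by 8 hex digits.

0xE34B12AD

`width` follows `offset` (2 bytes), so it starts at byte offset 2 and occupies 4 bytes.
Bytes at offsets 2..5: AD 12 4B E3.
In little-endian order the low byte comes first in memory.
Reassemble most-significant byte first: E3 4B 12 AD → 0xE34B12AD.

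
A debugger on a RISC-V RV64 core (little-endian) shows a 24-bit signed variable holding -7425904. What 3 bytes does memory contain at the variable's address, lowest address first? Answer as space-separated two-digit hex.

Two's complement of -7425904 in 24 bits: 7425904 = 0x714F70; invert → 0x8EB08F; add 1 → 0x8EB090.
Split into bytes (most-significant first): 8E B0 90.
Little-endian stores the least-significant byte at the lowest address.
So at ascending addresses the bytes are 90 B0 8E.

90 B0 8E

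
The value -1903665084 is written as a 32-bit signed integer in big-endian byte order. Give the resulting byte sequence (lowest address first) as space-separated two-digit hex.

Two's complement of -1903665084 in 32 bits: 1903665084 = 0x71779FBC; invert → 0x8E886043; add 1 → 0x8E886044.
Split into bytes (most-significant first): 8E 88 60 44.
In big-endian order the high byte comes first in memory.
So the memory order matches the most-significant-first order: 8E 88 60 44.

8E 88 60 44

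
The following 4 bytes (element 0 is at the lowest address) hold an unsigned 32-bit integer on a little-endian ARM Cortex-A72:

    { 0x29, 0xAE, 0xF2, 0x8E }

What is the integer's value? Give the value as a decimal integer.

Little-endian stores the least-significant byte at the lowest address.
Reassemble most-significant byte first: 8E F2 AE 29 → 0x8EF2AE29.
0x8EF2AE29 = 2398268969.

2398268969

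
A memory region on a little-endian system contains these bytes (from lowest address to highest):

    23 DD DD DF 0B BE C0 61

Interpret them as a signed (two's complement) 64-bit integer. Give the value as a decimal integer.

7043838775417232675

Little-endian: lowest address holds the least-significant byte.
Reassemble most-significant byte first: 61 C0 BE 0B DF DD DD 23 → 0x61C0BE0BDFDDDD23.
0x61C0BE0BDFDDDD23 = 7043838775417232675.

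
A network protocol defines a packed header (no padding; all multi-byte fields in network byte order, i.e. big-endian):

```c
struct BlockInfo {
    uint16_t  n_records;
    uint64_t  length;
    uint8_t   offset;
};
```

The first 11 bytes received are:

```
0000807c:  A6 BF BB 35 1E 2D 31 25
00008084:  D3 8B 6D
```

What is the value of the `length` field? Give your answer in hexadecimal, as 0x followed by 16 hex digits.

0xBB351E2D3125D38B

`length` follows `n_records` (2 bytes), so it starts at byte offset 2 and occupies 8 bytes.
Bytes at offsets 2..9: BB 35 1E 2D 31 25 D3 8B.
Big-endian: lowest address holds the most-significant byte.
The bytes are already most-significant first: 0xBB351E2D3125D38B.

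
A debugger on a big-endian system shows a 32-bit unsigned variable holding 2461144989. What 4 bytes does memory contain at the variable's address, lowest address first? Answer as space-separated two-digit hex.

92 B2 17 9D

2461144989 in hexadecimal, padded to 32 bits, is 0x92B2179D.
Split into bytes (most-significant first): 92 B2 17 9D.
Big-endian: lowest address holds the most-significant byte.
So the memory order matches the most-significant-first order: 92 B2 17 9D.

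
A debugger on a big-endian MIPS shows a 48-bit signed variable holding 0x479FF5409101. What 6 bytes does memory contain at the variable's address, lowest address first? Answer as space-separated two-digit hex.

47 9F F5 40 91 01

Split into bytes (most-significant first): 47 9F F5 40 91 01.
Big-endian: lowest address holds the most-significant byte.
So the memory order matches the most-significant-first order: 47 9F F5 40 91 01.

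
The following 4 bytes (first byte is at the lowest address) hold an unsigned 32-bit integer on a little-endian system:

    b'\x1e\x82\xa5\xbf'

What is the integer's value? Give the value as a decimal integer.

3215295006

Little-endian stores the least-significant byte at the lowest address.
Reassemble most-significant byte first: BF A5 82 1E → 0xBFA5821E.
0xBFA5821E = 3215295006.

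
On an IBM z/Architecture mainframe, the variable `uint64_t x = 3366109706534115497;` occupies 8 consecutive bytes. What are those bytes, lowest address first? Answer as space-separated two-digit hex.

2E B6 D2 F1 94 F5 D8 A9

3366109706534115497 in hexadecimal, padded to 64 bits, is 0x2EB6D2F194F5D8A9.
Split into bytes (most-significant first): 2E B6 D2 F1 94 F5 D8 A9.
Big-endian stores the most-significant byte at the lowest address.
So the memory order matches the most-significant-first order: 2E B6 D2 F1 94 F5 D8 A9.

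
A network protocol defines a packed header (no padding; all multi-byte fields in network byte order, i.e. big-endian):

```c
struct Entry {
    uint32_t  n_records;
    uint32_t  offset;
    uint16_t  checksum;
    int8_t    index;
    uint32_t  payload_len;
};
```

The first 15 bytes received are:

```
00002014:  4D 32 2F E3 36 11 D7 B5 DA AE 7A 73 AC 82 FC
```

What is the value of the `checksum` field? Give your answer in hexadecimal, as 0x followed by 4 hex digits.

`checksum` follows `n_records` (4 B), `offset` (4 B), so it starts at offset 4 + 4 = 8 and occupies 2 bytes.
Bytes at offsets 8..9: DA AE.
Big-endian stores the most-significant byte at the lowest address.
The bytes are already most-significant first: 0xDAAE.

0xDAAE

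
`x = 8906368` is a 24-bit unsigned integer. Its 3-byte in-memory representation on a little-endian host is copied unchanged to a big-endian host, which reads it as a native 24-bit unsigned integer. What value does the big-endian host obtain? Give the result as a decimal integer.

8906368 in 24-bit hexadecimal is 0x87E680.
Stored little-endian, the bytes at ascending addresses are 80 E6 87.
Read back as big-endian, the last byte is least significant, giving 0x80E687.
0x80E687 = 8447623.

8447623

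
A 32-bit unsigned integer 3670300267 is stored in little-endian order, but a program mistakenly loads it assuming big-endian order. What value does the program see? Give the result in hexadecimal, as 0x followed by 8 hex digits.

0x6B56C4DA

3670300267 in 32-bit hexadecimal is 0xDAC4566B.
Stored little-endian, the bytes at ascending addresses are 6B 56 C4 DA.
Read back as big-endian, the last byte is least significant, giving 0x6B56C4DA.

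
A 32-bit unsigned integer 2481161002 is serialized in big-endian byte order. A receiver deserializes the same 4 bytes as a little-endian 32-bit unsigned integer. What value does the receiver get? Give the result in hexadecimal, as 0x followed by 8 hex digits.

2481161002 in 32-bit hexadecimal is 0x93E3832A.
Stored big-endian, the bytes at ascending addresses are 93 E3 83 2A.
Read back as little-endian, the first byte is least significant, giving 0x2A83E393.

0x2A83E393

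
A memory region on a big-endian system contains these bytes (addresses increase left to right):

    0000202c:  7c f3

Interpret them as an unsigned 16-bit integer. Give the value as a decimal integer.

31987

Big-endian: lowest address holds the most-significant byte.
The bytes are already most-significant first: 0x7CF3.
0x7CF3 = 31987.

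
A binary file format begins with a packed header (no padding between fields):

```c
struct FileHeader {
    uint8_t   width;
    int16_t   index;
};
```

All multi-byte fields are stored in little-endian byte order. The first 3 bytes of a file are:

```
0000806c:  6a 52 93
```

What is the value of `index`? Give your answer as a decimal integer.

`index` follows `width` (1 byte), so it starts at byte offset 1 and occupies 2 bytes.
Bytes at offsets 1..2: 52 93.
Little-endian stores the least-significant byte at the lowest address.
Reassemble most-significant byte first: 93 52 → 0x9352.
Top bit is set, so as a signed 16-bit value this is 0x9352 − 2^16 = -27822.

-27822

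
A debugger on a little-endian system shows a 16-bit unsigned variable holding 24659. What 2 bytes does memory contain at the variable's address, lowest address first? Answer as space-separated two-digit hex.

24659 in hexadecimal, padded to 16 bits, is 0x6053.
Split into bytes (most-significant first): 60 53.
In little-endian order the low byte comes first in memory.
So at ascending addresses the bytes are 53 60.

53 60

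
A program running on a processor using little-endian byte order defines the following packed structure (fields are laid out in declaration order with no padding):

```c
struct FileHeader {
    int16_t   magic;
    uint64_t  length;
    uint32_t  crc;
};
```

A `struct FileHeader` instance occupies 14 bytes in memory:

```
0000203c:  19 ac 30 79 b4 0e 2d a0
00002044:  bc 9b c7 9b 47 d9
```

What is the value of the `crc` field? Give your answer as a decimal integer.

`crc` follows `magic` (2 B), `length` (8 B), so it starts at offset 2 + 8 = 10 and occupies 4 bytes.
Bytes at offsets 10..13: C7 9B 47 D9.
Little-endian stores the least-significant byte at the lowest address.
Reassemble most-significant byte first: D9 47 9B C7 → 0xD9479BC7.
0xD9479BC7 = 3645348807.

3645348807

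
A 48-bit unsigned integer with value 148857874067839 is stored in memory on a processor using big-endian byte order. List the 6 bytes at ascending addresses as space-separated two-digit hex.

87 62 AC B4 B1 7F

148857874067839 in hexadecimal, padded to 48 bits, is 0x8762ACB4B17F.
Split into bytes (most-significant first): 87 62 AC B4 B1 7F.
In big-endian order the high byte comes first in memory.
So the memory order matches the most-significant-first order: 87 62 AC B4 B1 7F.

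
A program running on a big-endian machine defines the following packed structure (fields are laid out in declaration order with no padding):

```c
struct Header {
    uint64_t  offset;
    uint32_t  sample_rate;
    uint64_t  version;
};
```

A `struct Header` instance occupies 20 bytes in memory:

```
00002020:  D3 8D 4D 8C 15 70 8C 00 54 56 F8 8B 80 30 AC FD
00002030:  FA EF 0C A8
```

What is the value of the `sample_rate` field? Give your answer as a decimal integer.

`sample_rate` follows `offset` (8 bytes), so it starts at byte offset 8 and occupies 4 bytes.
Bytes at offsets 8..11: 54 56 F8 8B.
Big-endian stores the most-significant byte at the lowest address.
The bytes are already most-significant first: 0x5456F88B.
0x5456F88B = 1414985867.

1414985867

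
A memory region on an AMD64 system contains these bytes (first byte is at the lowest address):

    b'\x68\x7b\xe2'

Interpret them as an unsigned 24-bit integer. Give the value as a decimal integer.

14842728

Little-endian: lowest address holds the least-significant byte.
Reassemble most-significant byte first: E2 7B 68 → 0xE27B68.
0xE27B68 = 14842728.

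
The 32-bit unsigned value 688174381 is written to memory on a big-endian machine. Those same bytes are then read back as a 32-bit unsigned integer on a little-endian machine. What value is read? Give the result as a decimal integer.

766837801

688174381 in 32-bit hexadecimal is 0x2904B52D.
Stored big-endian, the bytes at ascending addresses are 29 04 B5 2D.
Read back as little-endian, the first byte is least significant, giving 0x2DB50429.
0x2DB50429 = 766837801.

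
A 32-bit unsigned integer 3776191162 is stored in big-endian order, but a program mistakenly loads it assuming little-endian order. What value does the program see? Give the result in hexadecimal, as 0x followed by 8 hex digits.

0xBA1A14E1

3776191162 in 32-bit hexadecimal is 0xE1141ABA.
Stored big-endian, the bytes at ascending addresses are E1 14 1A BA.
Read back as little-endian, the first byte is least significant, giving 0xBA1A14E1.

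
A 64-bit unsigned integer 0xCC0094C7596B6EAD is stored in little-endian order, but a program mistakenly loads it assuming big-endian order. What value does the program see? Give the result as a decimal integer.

12497044049344331980

Stored little-endian, the bytes at ascending addresses are AD 6E 6B 59 C7 94 00 CC.
Read back as big-endian, the last byte is least significant, giving 0xAD6E6B59C79400CC.
0xAD6E6B59C79400CC = 12497044049344331980.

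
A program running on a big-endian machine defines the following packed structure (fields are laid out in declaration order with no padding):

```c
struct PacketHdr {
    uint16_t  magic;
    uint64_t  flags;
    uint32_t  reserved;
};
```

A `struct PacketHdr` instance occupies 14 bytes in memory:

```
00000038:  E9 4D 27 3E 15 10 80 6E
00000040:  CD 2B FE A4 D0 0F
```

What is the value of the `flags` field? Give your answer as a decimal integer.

`flags` follows `magic` (2 bytes), so it starts at byte offset 2 and occupies 8 bytes.
Bytes at offsets 2..9: 27 3E 15 10 80 6E CD 2B.
In big-endian order the high byte comes first in memory.
The bytes are already most-significant first: 0x273E1510806ECD2B.
0x273E1510806ECD2B = 2827720776653655339.

2827720776653655339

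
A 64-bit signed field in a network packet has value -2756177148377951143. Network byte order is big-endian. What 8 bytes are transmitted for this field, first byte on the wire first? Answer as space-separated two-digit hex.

D9 C0 17 7C 84 E2 14 59

Two's complement of -2756177148377951143 in 64 bits: 2756177148377951143 = 0x263FE8837B1DEBA7; invert → 0xD9C0177C84E21458; add 1 → 0xD9C0177C84E21459.
Split into bytes (most-significant first): D9 C0 17 7C 84 E2 14 59.
Big-endian: lowest address holds the most-significant byte.
So the memory order matches the most-significant-first order: D9 C0 17 7C 84 E2 14 59.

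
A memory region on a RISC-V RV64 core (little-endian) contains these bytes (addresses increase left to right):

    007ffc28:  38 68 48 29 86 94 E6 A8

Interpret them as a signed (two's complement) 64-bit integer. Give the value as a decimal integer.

Little-endian: lowest address holds the least-significant byte.
Reassemble most-significant byte first: A8 E6 94 86 29 48 68 38 → 0xA8E6948629486838.
Top bit is set, so as a signed 64-bit value this is 0xA8E6948629486838 − 2^64 = -6276165726755067848.

-6276165726755067848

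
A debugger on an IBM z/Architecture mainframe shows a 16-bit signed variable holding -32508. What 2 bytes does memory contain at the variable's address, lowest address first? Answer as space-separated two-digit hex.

81 04

Two's complement of -32508 in 16 bits: 32508 = 0x7EFC; invert → 0x8103; add 1 → 0x8104.
Split into bytes (most-significant first): 81 04.
In big-endian order the high byte comes first in memory.
So the memory order matches the most-significant-first order: 81 04.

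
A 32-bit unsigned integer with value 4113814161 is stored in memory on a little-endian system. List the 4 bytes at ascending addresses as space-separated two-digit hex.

4113814161 in hexadecimal, padded to 32 bits, is 0xF533D291.
Split into bytes (most-significant first): F5 33 D2 91.
In little-endian order the low byte comes first in memory.
So at ascending addresses the bytes are 91 D2 33 F5.

91 D2 33 F5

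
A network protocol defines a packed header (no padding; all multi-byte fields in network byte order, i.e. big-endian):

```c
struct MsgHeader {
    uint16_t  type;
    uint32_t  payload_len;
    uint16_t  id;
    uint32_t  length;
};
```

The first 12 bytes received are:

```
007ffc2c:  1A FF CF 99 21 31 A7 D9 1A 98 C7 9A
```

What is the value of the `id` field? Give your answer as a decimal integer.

42969

`id` follows `type` (2 B), `payload_len` (4 B), so it starts at offset 2 + 4 = 6 and occupies 2 bytes.
Bytes at offsets 6..7: A7 D9.
Big-endian stores the most-significant byte at the lowest address.
The bytes are already most-significant first: 0xA7D9.
0xA7D9 = 42969.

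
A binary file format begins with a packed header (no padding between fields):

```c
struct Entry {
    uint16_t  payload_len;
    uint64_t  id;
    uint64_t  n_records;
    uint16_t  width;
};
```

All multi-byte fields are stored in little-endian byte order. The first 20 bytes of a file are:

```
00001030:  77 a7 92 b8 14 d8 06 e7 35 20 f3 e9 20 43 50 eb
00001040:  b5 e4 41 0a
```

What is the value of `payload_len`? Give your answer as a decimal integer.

42871

`payload_len` is the first field, at byte offset 0, occupying 2 bytes.
Bytes at offsets 0..1: 77 A7.
Little-endian stores the least-significant byte at the lowest address.
Reassemble most-significant byte first: A7 77 → 0xA777.
0xA777 = 42871.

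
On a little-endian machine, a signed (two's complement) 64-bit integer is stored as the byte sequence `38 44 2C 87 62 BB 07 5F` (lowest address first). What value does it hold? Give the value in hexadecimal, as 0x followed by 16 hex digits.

0x5F07BB62872C4438

Little-endian stores the least-significant byte at the lowest address.
Reassemble most-significant byte first: 5F 07 BB 62 87 2C 44 38 → 0x5F07BB62872C4438.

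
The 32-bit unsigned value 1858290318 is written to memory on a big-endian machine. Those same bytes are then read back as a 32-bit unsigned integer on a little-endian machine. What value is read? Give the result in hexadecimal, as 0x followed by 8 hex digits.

1858290318 in 32-bit hexadecimal is 0x6EC3428E.
Stored big-endian, the bytes at ascending addresses are 6E C3 42 8E.
Read back as little-endian, the first byte is least significant, giving 0x8E42C36E.

0x8E42C36E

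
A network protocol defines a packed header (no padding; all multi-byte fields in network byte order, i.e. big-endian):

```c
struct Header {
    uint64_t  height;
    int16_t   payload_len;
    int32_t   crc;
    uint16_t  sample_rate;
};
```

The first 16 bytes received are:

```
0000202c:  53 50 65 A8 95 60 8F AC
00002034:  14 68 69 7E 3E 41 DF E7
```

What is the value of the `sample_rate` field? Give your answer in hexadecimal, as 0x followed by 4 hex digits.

`sample_rate` follows `height` (8 B), `payload_len` (2 B), `crc` (4 B), so it starts at offset 8 + 2 + 4 = 14 and occupies 2 bytes.
Bytes at offsets 14..15: DF E7.
Big-endian stores the most-significant byte at the lowest address.
The bytes are already most-significant first: 0xDFE7.

0xDFE7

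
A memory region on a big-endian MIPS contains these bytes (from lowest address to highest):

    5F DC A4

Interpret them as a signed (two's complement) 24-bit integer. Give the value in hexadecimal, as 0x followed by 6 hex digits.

In big-endian order the high byte comes first in memory.
The bytes are already most-significant first: 0x5FDCA4.

0x5FDCA4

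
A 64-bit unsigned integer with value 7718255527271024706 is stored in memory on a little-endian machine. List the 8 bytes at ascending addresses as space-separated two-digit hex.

42 48 AF 4C 82 C0 1C 6B

7718255527271024706 in hexadecimal, padded to 64 bits, is 0x6B1CC0824CAF4842.
Split into bytes (most-significant first): 6B 1C C0 82 4C AF 48 42.
Little-endian: lowest address holds the least-significant byte.
So at ascending addresses the bytes are 42 48 AF 4C 82 C0 1C 6B.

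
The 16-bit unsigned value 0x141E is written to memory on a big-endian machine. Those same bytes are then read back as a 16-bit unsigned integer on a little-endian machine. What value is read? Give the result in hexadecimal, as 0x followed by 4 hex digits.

0x1E14

Stored big-endian, the bytes at ascending addresses are 14 1E.
Read back as little-endian, the first byte is least significant, giving 0x1E14.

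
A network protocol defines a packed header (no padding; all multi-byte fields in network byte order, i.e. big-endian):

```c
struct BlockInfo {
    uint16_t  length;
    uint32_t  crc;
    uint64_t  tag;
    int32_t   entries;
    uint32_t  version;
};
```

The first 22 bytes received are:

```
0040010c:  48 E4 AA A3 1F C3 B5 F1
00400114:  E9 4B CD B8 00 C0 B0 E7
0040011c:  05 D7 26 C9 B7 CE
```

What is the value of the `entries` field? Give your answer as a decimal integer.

`entries` follows `length` (2 B), `crc` (4 B), `tag` (8 B), so it starts at offset 2 + 4 + 8 = 14 and occupies 4 bytes.
Bytes at offsets 14..17: B0 E7 05 D7.
Big-endian: lowest address holds the most-significant byte.
The bytes are already most-significant first: 0xB0E705D7.
Top bit is set, so as a signed 32-bit value this is 0xB0E705D7 − 2^32 = -1327036969.

-1327036969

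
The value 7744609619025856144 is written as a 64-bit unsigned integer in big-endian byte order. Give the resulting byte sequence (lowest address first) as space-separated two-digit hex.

7744609619025856144 in hexadecimal, padded to 64 bits, is 0x6B7A616A721C0690.
Split into bytes (most-significant first): 6B 7A 61 6A 72 1C 06 90.
Big-endian stores the most-significant byte at the lowest address.
So the memory order matches the most-significant-first order: 6B 7A 61 6A 72 1C 06 90.

6B 7A 61 6A 72 1C 06 90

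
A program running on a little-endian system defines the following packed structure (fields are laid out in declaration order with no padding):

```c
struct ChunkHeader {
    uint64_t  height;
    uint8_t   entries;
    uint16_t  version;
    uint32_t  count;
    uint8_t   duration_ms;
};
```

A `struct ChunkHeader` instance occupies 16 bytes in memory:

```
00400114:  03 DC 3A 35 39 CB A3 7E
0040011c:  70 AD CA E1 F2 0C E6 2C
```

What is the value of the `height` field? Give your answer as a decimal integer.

9125360716549381123

`height` is the first field, at byte offset 0, occupying 8 bytes.
Bytes at offsets 0..7: 03 DC 3A 35 39 CB A3 7E.
Little-endian stores the least-significant byte at the lowest address.
Reassemble most-significant byte first: 7E A3 CB 39 35 3A DC 03 → 0x7EA3CB39353ADC03.
0x7EA3CB39353ADC03 = 9125360716549381123.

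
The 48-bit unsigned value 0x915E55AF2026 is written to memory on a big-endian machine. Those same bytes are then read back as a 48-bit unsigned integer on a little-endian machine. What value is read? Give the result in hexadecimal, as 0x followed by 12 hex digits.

0x2620AF555E91

Stored big-endian, the bytes at ascending addresses are 91 5E 55 AF 20 26.
Read back as little-endian, the first byte is least significant, giving 0x2620AF555E91.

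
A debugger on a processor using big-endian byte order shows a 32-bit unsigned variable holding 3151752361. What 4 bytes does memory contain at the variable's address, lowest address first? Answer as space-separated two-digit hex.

BB DB EC A9

3151752361 in hexadecimal, padded to 32 bits, is 0xBBDBECA9.
Split into bytes (most-significant first): BB DB EC A9.
In big-endian order the high byte comes first in memory.
So the memory order matches the most-significant-first order: BB DB EC A9.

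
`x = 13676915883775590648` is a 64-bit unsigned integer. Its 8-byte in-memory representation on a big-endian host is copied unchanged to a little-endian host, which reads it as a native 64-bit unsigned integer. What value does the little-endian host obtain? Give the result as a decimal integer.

13676915883775590648 in 64-bit hexadecimal is 0xBDCE2A886B5780F8.
Stored big-endian, the bytes at ascending addresses are BD CE 2A 88 6B 57 80 F8.
Read back as little-endian, the first byte is least significant, giving 0xF880576B882ACEBD.
0xF880576B882ACEBD = 17906408237782716093.

17906408237782716093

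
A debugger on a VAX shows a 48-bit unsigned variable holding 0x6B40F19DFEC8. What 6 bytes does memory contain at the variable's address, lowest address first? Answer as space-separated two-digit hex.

Split into bytes (most-significant first): 6B 40 F1 9D FE C8.
In little-endian order the low byte comes first in memory.
So at ascending addresses the bytes are C8 FE 9D F1 40 6B.

C8 FE 9D F1 40 6B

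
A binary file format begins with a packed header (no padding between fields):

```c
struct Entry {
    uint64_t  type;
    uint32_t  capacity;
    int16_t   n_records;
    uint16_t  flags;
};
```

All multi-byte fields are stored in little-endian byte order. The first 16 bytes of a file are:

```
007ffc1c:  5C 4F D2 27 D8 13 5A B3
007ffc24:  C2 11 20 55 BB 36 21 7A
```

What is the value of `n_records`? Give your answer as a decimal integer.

14011

`n_records` follows `type` (8 B), `capacity` (4 B), so it starts at offset 8 + 4 = 12 and occupies 2 bytes.
Bytes at offsets 12..13: BB 36.
In little-endian order the low byte comes first in memory.
Reassemble most-significant byte first: 36 BB → 0x36BB.
0x36BB = 14011.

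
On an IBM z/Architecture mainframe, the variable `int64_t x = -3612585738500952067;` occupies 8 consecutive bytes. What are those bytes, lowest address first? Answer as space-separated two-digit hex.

CD DD 84 69 40 02 2F FD

Two's complement of -3612585738500952067 in 64 bits: 3612585738500952067 = 0x32227B96BFFDD003; invert → 0xCDDD846940022FFC; add 1 → 0xCDDD846940022FFD.
Split into bytes (most-significant first): CD DD 84 69 40 02 2F FD.
Big-endian stores the most-significant byte at the lowest address.
So the memory order matches the most-significant-first order: CD DD 84 69 40 02 2F FD.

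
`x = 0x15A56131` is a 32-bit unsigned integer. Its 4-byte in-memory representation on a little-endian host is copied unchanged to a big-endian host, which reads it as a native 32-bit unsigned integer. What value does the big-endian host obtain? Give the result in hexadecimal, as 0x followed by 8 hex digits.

0x3161A515

Stored little-endian, the bytes at ascending addresses are 31 61 A5 15.
Read back as big-endian, the last byte is least significant, giving 0x3161A515.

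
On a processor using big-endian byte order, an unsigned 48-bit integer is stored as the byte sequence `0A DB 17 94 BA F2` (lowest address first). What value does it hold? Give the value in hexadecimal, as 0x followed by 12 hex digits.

0x0ADB1794BAF2

Big-endian: lowest address holds the most-significant byte.
The bytes are already most-significant first: 0x0ADB1794BAF2.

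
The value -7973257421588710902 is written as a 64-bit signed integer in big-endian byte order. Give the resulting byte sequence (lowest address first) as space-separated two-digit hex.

Two's complement of -7973257421588710902 in 64 bits: 7973257421588710902 = 0x6EA6B3617C8AC5F6; invert → 0x91594C9E83753A09; add 1 → 0x91594C9E83753A0A.
Split into bytes (most-significant first): 91 59 4C 9E 83 75 3A 0A.
Big-endian: lowest address holds the most-significant byte.
So the memory order matches the most-significant-first order: 91 59 4C 9E 83 75 3A 0A.

91 59 4C 9E 83 75 3A 0A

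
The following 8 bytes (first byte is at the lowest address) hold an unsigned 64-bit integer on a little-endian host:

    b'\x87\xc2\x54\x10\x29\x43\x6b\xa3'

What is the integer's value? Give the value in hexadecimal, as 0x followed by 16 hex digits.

0xA36B43291054C287

In little-endian order the low byte comes first in memory.
Reassemble most-significant byte first: A3 6B 43 29 10 54 C2 87 → 0xA36B43291054C287.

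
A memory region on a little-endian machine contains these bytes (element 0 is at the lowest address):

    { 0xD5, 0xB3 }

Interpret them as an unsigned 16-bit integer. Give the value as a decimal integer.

46037

In little-endian order the low byte comes first in memory.
Reassemble most-significant byte first: B3 D5 → 0xB3D5.
0xB3D5 = 46037.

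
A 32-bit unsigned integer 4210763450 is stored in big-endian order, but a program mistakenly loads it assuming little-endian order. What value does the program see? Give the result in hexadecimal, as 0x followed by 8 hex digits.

4210763450 in 32-bit hexadecimal is 0xFAFB26BA.
Stored big-endian, the bytes at ascending addresses are FA FB 26 BA.
Read back as little-endian, the first byte is least significant, giving 0xBA26FBFA.

0xBA26FBFA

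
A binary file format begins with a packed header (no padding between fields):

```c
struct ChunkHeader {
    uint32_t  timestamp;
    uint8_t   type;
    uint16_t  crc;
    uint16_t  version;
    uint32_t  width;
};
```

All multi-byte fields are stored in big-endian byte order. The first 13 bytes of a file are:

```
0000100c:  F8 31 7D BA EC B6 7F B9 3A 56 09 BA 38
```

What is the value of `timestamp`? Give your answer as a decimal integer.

`timestamp` is the first field, at byte offset 0, occupying 4 bytes.
Bytes at offsets 0..3: F8 31 7D BA.
In big-endian order the high byte comes first in memory.
The bytes are already most-significant first: 0xF8317DBA.
0xF8317DBA = 4163993018.

4163993018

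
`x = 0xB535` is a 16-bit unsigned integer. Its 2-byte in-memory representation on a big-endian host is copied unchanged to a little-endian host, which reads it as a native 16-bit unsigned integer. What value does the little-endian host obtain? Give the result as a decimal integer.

13749

Stored big-endian, the bytes at ascending addresses are B5 35.
Read back as little-endian, the first byte is least significant, giving 0x35B5.
0x35B5 = 13749.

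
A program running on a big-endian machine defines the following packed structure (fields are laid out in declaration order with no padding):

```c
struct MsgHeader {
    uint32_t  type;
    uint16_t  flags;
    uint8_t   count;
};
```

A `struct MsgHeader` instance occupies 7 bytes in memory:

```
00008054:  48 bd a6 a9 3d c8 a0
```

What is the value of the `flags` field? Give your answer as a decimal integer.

`flags` follows `type` (4 bytes), so it starts at byte offset 4 and occupies 2 bytes.
Bytes at offsets 4..5: 3D C8.
In big-endian order the high byte comes first in memory.
The bytes are already most-significant first: 0x3DC8.
0x3DC8 = 15816.

15816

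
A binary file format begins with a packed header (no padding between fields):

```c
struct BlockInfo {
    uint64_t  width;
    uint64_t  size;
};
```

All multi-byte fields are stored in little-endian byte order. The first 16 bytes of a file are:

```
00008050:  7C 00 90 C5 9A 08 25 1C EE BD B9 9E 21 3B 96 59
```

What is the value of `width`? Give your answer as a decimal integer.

2028036668032811132

`width` is the first field, at byte offset 0, occupying 8 bytes.
Bytes at offsets 0..7: 7C 00 90 C5 9A 08 25 1C.
Little-endian stores the least-significant byte at the lowest address.
Reassemble most-significant byte first: 1C 25 08 9A C5 90 00 7C → 0x1C25089AC590007C.
0x1C25089AC590007C = 2028036668032811132.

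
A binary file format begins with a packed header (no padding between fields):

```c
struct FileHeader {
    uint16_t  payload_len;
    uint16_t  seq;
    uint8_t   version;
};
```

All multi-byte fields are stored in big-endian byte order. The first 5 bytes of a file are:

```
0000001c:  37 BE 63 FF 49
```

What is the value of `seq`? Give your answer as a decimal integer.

`seq` follows `payload_len` (2 bytes), so it starts at byte offset 2 and occupies 2 bytes.
Bytes at offsets 2..3: 63 FF.
Big-endian: lowest address holds the most-significant byte.
The bytes are already most-significant first: 0x63FF.
0x63FF = 25599.

25599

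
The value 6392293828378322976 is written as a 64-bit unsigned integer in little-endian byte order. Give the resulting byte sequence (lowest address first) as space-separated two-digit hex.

6392293828378322976 in hexadecimal, padded to 64 bits, is 0x58B5FD5E7C696820.
Split into bytes (most-significant first): 58 B5 FD 5E 7C 69 68 20.
Little-endian: lowest address holds the least-significant byte.
So at ascending addresses the bytes are 20 68 69 7C 5E FD B5 58.

20 68 69 7C 5E FD B5 58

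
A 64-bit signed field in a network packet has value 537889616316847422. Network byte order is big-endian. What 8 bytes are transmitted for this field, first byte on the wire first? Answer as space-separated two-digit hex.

537889616316847422 in hexadecimal, padded to 64 bits, is 0x0776F7C194EFD53E.
Split into bytes (most-significant first): 07 76 F7 C1 94 EF D5 3E.
In big-endian order the high byte comes first in memory.
So the memory order matches the most-significant-first order: 07 76 F7 C1 94 EF D5 3E.

07 76 F7 C1 94 EF D5 3E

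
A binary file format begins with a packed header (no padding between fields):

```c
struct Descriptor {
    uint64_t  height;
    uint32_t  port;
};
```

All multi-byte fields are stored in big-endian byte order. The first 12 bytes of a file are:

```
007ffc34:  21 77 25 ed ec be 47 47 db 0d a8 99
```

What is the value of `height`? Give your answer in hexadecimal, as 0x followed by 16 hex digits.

0x217725EDECBE4747

`height` is the first field, at byte offset 0, occupying 8 bytes.
Bytes at offsets 0..7: 21 77 25 ED EC BE 47 47.
In big-endian order the high byte comes first in memory.
The bytes are already most-significant first: 0x217725EDECBE4747.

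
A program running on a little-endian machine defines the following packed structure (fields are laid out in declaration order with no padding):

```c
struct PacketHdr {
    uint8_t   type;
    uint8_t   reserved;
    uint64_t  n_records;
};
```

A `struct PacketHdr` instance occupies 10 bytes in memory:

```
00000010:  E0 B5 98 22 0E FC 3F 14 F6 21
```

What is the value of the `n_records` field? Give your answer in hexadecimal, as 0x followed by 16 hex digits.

0x21F6143FFC0E2298

`n_records` follows `type` (1 B), `reserved` (1 B), so it starts at offset 1 + 1 = 2 and occupies 8 bytes.
Bytes at offsets 2..9: 98 22 0E FC 3F 14 F6 21.
In little-endian order the low byte comes first in memory.
Reassemble most-significant byte first: 21 F6 14 3F FC 0E 22 98 → 0x21F6143FFC0E2298.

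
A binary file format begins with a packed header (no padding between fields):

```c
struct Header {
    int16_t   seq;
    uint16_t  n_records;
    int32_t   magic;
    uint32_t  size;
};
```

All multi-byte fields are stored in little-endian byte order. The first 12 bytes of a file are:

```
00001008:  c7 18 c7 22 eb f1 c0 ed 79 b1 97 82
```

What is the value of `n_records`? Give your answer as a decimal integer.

`n_records` follows `seq` (2 bytes), so it starts at byte offset 2 and occupies 2 bytes.
Bytes at offsets 2..3: C7 22.
Little-endian stores the least-significant byte at the lowest address.
Reassemble most-significant byte first: 22 C7 → 0x22C7.
0x22C7 = 8903.

8903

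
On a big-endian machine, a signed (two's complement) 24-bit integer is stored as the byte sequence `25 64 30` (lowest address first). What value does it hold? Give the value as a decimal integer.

2450480

Big-endian: lowest address holds the most-significant byte.
The bytes are already most-significant first: 0x256430.
0x256430 = 2450480.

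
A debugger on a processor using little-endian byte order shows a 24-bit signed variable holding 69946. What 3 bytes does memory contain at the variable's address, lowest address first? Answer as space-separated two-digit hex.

3A 11 01

69946 in hexadecimal, padded to 24 bits, is 0x01113A.
Split into bytes (most-significant first): 01 11 3A.
Little-endian stores the least-significant byte at the lowest address.
So at ascending addresses the bytes are 3A 11 01.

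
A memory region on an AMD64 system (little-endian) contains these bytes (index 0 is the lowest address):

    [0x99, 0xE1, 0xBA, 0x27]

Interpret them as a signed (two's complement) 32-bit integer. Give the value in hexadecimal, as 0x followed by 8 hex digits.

0x27BAE199

Little-endian: lowest address holds the least-significant byte.
Reassemble most-significant byte first: 27 BA E1 99 → 0x27BAE199.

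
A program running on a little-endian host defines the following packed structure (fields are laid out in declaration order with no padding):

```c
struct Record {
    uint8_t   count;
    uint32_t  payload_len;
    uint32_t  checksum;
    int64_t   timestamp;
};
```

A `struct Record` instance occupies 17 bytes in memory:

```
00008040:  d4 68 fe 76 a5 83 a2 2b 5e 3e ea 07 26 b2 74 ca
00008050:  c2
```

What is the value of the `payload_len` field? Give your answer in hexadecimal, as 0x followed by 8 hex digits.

`payload_len` follows `count` (1 byte), so it starts at byte offset 1 and occupies 4 bytes.
Bytes at offsets 1..4: 68 FE 76 A5.
In little-endian order the low byte comes first in memory.
Reassemble most-significant byte first: A5 76 FE 68 → 0xA576FE68.

0xA576FE68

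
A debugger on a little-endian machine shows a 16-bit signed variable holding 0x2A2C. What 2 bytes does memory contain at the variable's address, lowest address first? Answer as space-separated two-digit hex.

Split into bytes (most-significant first): 2A 2C.
Little-endian: lowest address holds the least-significant byte.
So at ascending addresses the bytes are 2C 2A.

2C 2A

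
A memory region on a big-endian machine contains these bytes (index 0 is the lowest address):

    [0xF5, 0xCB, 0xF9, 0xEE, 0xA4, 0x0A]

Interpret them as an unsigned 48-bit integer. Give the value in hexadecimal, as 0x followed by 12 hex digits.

Big-endian: lowest address holds the most-significant byte.
The bytes are already most-significant first: 0xF5CBF9EEA40A.

0xF5CBF9EEA40A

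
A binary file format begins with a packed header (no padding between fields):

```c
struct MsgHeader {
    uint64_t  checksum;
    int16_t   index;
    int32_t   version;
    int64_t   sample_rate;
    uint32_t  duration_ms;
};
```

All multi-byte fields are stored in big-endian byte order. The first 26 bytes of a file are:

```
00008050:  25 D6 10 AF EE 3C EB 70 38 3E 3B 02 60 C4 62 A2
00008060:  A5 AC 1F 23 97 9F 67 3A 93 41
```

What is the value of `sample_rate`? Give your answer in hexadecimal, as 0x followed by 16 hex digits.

0x62A2A5AC1F23979F

`sample_rate` follows `checksum` (8 B), `index` (2 B), `version` (4 B), so it starts at offset 8 + 2 + 4 = 14 and occupies 8 bytes.
Bytes at offsets 14..21: 62 A2 A5 AC 1F 23 97 9F.
Big-endian: lowest address holds the most-significant byte.
The bytes are already most-significant first: 0x62A2A5AC1F23979F.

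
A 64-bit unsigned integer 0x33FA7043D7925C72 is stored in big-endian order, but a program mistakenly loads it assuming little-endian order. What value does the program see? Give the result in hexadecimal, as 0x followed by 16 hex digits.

Stored big-endian, the bytes at ascending addresses are 33 FA 70 43 D7 92 5C 72.
Read back as little-endian, the first byte is least significant, giving 0x725C92D74370FA33.

0x725C92D74370FA33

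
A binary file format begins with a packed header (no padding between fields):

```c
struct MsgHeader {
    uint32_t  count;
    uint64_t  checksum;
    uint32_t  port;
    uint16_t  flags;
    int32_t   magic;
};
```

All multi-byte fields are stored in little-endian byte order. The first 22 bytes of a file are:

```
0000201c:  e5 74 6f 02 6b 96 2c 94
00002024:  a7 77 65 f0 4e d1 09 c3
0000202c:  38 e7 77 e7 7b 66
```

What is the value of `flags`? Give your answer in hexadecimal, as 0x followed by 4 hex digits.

`flags` follows `count` (4 B), `checksum` (8 B), `port` (4 B), so it starts at offset 4 + 8 + 4 = 16 and occupies 2 bytes.
Bytes at offsets 16..17: 38 E7.
Little-endian stores the least-significant byte at the lowest address.
Reassemble most-significant byte first: E7 38 → 0xE738.

0xE738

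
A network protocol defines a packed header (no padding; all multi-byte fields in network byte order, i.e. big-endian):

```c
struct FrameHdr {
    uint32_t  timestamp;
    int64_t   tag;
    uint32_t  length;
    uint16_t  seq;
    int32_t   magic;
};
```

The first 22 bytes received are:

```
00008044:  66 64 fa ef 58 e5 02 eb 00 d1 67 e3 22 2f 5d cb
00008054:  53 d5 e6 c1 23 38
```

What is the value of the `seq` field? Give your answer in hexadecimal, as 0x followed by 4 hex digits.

`seq` follows `timestamp` (4 B), `tag` (8 B), `length` (4 B), so it starts at offset 4 + 8 + 4 = 16 and occupies 2 bytes.
Bytes at offsets 16..17: 53 D5.
Big-endian: lowest address holds the most-significant byte.
The bytes are already most-significant first: 0x53D5.

0x53D5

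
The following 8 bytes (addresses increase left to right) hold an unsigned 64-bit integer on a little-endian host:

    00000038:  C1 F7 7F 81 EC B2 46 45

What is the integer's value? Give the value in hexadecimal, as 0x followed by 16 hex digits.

Little-endian stores the least-significant byte at the lowest address.
Reassemble most-significant byte first: 45 46 B2 EC 81 7F F7 C1 → 0x4546B2EC817FF7C1.

0x4546B2EC817FF7C1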